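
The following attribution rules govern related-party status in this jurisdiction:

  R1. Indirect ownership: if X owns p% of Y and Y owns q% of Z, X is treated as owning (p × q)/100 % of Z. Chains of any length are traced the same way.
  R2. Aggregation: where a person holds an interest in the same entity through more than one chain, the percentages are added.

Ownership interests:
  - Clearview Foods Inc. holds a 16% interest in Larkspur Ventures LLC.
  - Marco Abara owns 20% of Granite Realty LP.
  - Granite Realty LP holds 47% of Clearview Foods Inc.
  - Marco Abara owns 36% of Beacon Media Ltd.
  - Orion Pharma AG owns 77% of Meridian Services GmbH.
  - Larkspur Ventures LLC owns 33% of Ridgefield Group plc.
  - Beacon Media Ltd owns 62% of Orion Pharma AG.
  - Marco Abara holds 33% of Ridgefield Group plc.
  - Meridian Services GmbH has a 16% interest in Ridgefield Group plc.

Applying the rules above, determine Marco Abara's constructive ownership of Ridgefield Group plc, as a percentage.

36.246144%

Chain via Granite Realty LP → Clearview Foods Inc. → Larkspur Ventures LLC (R1): 20% × 47% × 16% × 33% = 0.49632% of Ridgefield Group plc.
Chain via Beacon Media Ltd → Orion Pharma AG → Meridian Services GmbH (R1): 36% × 62% × 77% × 16% = 2.749824% of Ridgefield Group plc.
Direct interest in Ridgefield Group plc: 33%.
Aggregating (R2): 0.49632% + 2.749824% + 33% = 36.246144%.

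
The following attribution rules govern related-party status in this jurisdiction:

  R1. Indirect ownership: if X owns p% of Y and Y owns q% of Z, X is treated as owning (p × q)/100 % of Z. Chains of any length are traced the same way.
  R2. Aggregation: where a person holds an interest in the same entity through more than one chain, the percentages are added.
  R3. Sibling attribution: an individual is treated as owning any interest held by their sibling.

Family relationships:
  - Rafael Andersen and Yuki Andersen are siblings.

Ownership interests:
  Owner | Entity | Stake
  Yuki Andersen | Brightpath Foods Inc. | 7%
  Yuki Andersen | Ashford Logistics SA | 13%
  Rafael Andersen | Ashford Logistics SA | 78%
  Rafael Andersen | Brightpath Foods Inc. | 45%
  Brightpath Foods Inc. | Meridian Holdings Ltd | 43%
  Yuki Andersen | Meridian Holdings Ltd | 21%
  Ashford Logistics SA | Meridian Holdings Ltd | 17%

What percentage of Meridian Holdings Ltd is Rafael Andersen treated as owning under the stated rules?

By sibling attribution (R3), Rafael Andersen is treated as also owning Yuki Andersen's interest in Brightpath Foods Inc, giving 45% + 7% = 52%.
By sibling attribution (R3), Rafael Andersen is treated as also owning Yuki Andersen's interest in Ashford Logistics SA, giving 78% + 13% = 91%.
By sibling attribution (R3), Rafael Andersen is treated as owning Yuki Andersen's 21% interest in Meridian Holdings Ltd.
Chain via Brightpath Foods Inc. (R1): 52% × 43% = 22.36% of Meridian Holdings Ltd.
Chain via Ashford Logistics SA (R1): 91% × 17% = 15.47% of Meridian Holdings Ltd.
Direct interest in Meridian Holdings Ltd: 21%.
Aggregating (R2): 22.36% + 15.47% + 21% = 58.83%.

58.83%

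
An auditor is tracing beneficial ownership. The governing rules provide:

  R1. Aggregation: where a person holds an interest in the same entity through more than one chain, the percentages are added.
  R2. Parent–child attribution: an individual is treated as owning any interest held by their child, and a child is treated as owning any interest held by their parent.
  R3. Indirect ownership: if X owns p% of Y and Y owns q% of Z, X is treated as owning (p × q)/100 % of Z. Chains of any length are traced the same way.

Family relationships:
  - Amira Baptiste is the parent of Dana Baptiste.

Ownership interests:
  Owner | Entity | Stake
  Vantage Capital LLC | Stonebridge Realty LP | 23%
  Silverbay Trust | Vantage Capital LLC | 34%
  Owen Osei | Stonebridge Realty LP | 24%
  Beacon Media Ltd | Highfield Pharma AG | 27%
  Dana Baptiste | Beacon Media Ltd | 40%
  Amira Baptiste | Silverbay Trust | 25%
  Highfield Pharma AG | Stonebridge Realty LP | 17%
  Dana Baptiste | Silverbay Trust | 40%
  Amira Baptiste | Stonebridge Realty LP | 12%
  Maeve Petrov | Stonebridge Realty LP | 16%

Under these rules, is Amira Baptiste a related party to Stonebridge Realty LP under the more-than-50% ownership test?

No

By parent–child attribution (R2), Amira Baptiste is treated as also owning Dana Baptiste's interest in Silverbay Trust, giving 25% + 40% = 65%.
By parent–child attribution (R2), Amira Baptiste is treated as owning Dana Baptiste's 40% interest in Beacon Media Ltd.
Chain via Silverbay Trust → Vantage Capital LLC (R3): 65% × 34% × 23% = 5.083% of Stonebridge Realty LP.
Direct interest in Stonebridge Realty LP: 12%.
Chain via Beacon Media Ltd → Highfield Pharma AG (R3): 40% × 27% × 17% = 1.836% of Stonebridge Realty LP.
Aggregating (R1): 5.083% + 12% + 1.836% = 18.919%.
18.919% does not exceed the 50% threshold, so Amira is not a related party to Stonebridge Realty LP.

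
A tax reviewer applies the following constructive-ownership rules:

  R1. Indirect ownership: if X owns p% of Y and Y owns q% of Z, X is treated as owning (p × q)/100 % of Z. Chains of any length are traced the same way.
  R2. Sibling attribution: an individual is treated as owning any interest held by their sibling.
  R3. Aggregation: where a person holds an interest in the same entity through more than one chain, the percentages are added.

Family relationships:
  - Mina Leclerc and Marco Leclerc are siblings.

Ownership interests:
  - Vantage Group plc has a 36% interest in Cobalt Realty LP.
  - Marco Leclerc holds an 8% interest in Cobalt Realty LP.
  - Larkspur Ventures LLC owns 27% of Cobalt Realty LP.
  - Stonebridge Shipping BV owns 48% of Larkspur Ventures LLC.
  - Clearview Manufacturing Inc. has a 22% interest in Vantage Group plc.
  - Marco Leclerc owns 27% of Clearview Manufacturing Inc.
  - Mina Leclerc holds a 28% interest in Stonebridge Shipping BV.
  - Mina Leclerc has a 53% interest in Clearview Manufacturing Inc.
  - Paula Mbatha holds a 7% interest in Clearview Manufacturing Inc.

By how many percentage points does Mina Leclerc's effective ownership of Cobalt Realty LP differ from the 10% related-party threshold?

By sibling attribution (R2), Mina Leclerc is treated as also owning Marco Leclerc's interest in Clearview Manufacturing Inc, giving 53% + 27% = 80%.
By sibling attribution (R2), Mina Leclerc is treated as owning Marco Leclerc's 8% interest in Cobalt Realty LP.
Chain via Clearview Manufacturing Inc. → Vantage Group plc (R1): 80% × 22% × 36% = 6.336% of Cobalt Realty LP.
Chain via Stonebridge Shipping BV → Larkspur Ventures LLC (R1): 28% × 48% × 27% = 3.6288% of Cobalt Realty LP.
Direct interest in Cobalt Realty LP: 8%.
Aggregating (R3): 6.336% + 3.6288% + 8% = 17.9648%.
17.9648% exceeds the 10% threshold by 7.9648 percentage points.

7.9648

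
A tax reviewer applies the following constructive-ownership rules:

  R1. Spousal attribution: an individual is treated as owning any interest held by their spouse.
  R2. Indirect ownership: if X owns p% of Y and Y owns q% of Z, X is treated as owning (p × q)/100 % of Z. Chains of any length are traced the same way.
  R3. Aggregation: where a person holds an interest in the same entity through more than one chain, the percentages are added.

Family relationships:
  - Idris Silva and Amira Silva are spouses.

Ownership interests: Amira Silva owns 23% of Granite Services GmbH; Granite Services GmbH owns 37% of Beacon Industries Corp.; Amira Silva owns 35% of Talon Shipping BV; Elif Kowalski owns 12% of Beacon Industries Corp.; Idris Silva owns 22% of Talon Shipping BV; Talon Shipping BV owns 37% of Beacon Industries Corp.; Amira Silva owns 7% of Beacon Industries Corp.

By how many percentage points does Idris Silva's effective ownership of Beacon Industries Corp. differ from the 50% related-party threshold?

By spousal attribution (R1), Idris Silva is treated as also owning Amira Silva's interest in Talon Shipping BV, giving 22% + 35% = 57%.
By spousal attribution (R1), Idris Silva is treated as owning Amira Silva's 23% interest in Granite Services GmbH.
By spousal attribution (R1), Idris Silva is treated as owning Amira Silva's 7% interest in Beacon Industries Corp.
Chain via Talon Shipping BV (R2): 57% × 37% = 21.09% of Beacon Industries Corp.
Chain via Granite Services GmbH (R2): 23% × 37% = 8.51% of Beacon Industries Corp.
Direct interest in Beacon Industries Corp: 7%.
Aggregating (R3): 21.09% + 8.51% + 7% = 36.6%.
36.6% falls short of the 50% threshold by 13.4 percentage points.

13.4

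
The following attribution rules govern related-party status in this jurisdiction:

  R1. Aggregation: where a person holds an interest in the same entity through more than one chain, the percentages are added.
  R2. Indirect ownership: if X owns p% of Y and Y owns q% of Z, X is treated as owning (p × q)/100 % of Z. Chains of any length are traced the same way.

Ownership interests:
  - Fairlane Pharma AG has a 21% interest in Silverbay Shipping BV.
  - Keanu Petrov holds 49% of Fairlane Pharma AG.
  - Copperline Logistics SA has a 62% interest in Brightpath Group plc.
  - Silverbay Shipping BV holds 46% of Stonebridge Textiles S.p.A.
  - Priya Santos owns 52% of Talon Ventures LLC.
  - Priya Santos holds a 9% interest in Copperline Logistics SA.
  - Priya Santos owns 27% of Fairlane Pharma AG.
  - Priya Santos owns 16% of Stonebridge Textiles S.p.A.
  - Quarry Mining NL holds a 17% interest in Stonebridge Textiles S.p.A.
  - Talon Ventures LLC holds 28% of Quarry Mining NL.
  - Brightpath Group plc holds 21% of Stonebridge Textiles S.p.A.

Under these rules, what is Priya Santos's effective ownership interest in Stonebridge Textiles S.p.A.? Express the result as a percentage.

22.2552%

Chain via Talon Ventures LLC → Quarry Mining NL (R2): 52% × 28% × 17% = 2.4752% of Stonebridge Textiles S.p.A.
Chain via Copperline Logistics SA → Brightpath Group plc (R2): 9% × 62% × 21% = 1.1718% of Stonebridge Textiles S.p.A.
Chain via Fairlane Pharma AG → Silverbay Shipping BV (R2): 27% × 21% × 46% = 2.6082% of Stonebridge Textiles S.p.A.
Direct interest in Stonebridge Textiles S.p.A: 16%.
Aggregating (R1): 2.4752% + 1.1718% + 2.6082% + 16% = 22.2552%.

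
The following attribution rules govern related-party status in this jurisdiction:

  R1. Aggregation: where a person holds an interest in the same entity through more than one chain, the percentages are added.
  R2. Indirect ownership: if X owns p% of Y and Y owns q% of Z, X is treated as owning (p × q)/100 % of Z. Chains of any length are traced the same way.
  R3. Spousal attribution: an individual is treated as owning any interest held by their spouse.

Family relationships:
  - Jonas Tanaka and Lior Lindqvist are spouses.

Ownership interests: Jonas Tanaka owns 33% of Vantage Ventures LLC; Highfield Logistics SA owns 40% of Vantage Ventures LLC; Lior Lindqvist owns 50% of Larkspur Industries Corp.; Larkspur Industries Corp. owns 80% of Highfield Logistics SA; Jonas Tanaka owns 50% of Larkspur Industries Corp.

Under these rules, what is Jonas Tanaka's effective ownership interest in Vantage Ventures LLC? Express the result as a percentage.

By spousal attribution (R3), Jonas Tanaka is treated as also owning Lior Lindqvist's interest in Larkspur Industries Corp, giving 50% + 50% = 100%.
Chain via Larkspur Industries Corp. → Highfield Logistics SA (R2): 100% × 80% × 40% = 32% of Vantage Ventures LLC.
Direct interest in Vantage Ventures LLC: 33%.
Aggregating (R1): 32% + 33% = 65%.

65%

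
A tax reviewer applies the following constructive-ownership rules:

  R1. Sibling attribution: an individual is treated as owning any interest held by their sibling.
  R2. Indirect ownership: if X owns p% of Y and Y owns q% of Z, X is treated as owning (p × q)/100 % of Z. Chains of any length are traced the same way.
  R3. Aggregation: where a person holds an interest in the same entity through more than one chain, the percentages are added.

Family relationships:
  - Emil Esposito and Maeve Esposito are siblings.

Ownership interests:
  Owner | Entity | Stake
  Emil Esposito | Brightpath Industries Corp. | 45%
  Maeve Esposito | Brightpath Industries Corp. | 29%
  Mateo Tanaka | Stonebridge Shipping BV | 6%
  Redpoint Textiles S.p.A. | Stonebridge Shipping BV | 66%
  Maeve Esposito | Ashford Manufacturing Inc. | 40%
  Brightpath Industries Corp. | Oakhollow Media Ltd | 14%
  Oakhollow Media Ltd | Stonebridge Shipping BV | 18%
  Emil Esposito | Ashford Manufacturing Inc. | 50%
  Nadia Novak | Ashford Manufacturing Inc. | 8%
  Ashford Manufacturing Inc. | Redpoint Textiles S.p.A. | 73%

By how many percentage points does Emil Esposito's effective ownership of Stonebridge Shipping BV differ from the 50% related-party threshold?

4.7732

By sibling attribution (R1), Emil Esposito is treated as also owning Maeve Esposito's interest in Ashford Manufacturing Inc, giving 50% + 40% = 90%.
By sibling attribution (R1), Emil Esposito is treated as also owning Maeve Esposito's interest in Brightpath Industries Corp, giving 45% + 29% = 74%.
Chain via Ashford Manufacturing Inc. → Redpoint Textiles S.p.A. (R2): 90% × 73% × 66% = 43.362% of Stonebridge Shipping BV.
Chain via Brightpath Industries Corp. → Oakhollow Media Ltd (R2): 74% × 14% × 18% = 1.8648% of Stonebridge Shipping BV.
Aggregating (R3): 43.362% + 1.8648% = 45.2268%.
45.2268% falls short of the 50% threshold by 4.7732 percentage points.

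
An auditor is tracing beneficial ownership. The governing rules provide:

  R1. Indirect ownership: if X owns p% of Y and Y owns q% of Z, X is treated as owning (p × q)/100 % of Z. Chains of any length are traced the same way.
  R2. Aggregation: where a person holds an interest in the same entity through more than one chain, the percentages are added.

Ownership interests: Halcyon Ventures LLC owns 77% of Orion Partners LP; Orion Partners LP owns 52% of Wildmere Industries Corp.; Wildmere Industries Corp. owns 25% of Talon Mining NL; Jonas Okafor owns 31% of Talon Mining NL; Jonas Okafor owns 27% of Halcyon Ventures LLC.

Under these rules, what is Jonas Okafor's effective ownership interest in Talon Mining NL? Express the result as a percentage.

33.7027%

Chain via Halcyon Ventures LLC → Orion Partners LP → Wildmere Industries Corp. (R1): 27% × 77% × 52% × 25% = 2.7027% of Talon Mining NL.
Direct interest in Talon Mining NL: 31%.
Aggregating (R2): 2.7027% + 31% = 33.7027%.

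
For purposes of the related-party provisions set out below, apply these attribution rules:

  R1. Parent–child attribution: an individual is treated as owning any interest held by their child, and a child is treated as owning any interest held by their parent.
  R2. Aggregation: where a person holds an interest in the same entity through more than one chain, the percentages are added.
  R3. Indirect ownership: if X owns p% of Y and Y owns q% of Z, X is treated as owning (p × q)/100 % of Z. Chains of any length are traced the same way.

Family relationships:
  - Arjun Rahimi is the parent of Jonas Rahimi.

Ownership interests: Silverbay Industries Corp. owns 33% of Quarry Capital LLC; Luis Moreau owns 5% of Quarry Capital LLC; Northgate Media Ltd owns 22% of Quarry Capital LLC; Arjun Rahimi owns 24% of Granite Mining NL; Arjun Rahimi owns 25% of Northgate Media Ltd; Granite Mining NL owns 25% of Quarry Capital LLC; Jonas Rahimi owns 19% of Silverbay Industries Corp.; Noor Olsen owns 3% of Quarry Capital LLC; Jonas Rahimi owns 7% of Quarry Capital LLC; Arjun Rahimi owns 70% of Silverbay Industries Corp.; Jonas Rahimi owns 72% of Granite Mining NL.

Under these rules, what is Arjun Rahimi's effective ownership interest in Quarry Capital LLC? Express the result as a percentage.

65.87%

By parent–child attribution (R1), Arjun Rahimi is treated as also owning Jonas Rahimi's interest in Silverbay Industries Corp, giving 70% + 19% = 89%.
By parent–child attribution (R1), Arjun Rahimi is treated as also owning Jonas Rahimi's interest in Granite Mining NL, giving 24% + 72% = 96%.
By parent–child attribution (R1), Arjun Rahimi is treated as owning Jonas Rahimi's 7% interest in Quarry Capital LLC.
Chain via Northgate Media Ltd (R3): 25% × 22% = 5.5% of Quarry Capital LLC.
Chain via Silverbay Industries Corp. (R3): 89% × 33% = 29.37% of Quarry Capital LLC.
Chain via Granite Mining NL (R3): 96% × 25% = 24% of Quarry Capital LLC.
Direct interest in Quarry Capital LLC: 7%.
Aggregating (R2): 5.5% + 29.37% + 24% + 7% = 65.87%.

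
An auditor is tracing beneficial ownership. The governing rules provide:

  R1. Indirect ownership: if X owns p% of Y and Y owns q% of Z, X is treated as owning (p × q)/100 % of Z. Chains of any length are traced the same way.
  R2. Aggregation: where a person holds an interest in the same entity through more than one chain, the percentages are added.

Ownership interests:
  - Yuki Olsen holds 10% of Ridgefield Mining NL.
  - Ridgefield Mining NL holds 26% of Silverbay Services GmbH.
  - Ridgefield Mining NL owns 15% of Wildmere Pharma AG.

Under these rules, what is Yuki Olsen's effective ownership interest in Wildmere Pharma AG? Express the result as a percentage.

1.5%

Chain via Ridgefield Mining NL (R1): 10% × 15% = 1.5% of Wildmere Pharma AG.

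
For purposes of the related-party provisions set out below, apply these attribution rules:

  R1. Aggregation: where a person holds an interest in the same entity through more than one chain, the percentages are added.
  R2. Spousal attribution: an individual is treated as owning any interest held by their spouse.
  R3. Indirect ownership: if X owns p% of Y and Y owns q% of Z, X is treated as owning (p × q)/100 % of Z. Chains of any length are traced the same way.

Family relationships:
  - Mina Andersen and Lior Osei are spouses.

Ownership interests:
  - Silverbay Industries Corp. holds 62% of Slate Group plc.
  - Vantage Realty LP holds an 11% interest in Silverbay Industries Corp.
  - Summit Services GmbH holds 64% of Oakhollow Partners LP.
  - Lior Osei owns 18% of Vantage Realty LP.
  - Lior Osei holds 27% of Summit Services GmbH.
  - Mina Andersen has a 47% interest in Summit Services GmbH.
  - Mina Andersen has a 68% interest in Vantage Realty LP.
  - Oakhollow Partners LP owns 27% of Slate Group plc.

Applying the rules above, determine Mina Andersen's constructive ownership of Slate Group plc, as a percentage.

By spousal attribution (R2), Mina Andersen is treated as also owning Lior Osei's interest in Summit Services GmbH, giving 47% + 27% = 74%.
By spousal attribution (R2), Mina Andersen is treated as also owning Lior Osei's interest in Vantage Realty LP, giving 68% + 18% = 86%.
Chain via Summit Services GmbH → Oakhollow Partners LP (R3): 74% × 64% × 27% = 12.7872% of Slate Group plc.
Chain via Vantage Realty LP → Silverbay Industries Corp. (R3): 86% × 11% × 62% = 5.8652% of Slate Group plc.
Aggregating (R1): 12.7872% + 5.8652% = 18.6524%.

18.6524%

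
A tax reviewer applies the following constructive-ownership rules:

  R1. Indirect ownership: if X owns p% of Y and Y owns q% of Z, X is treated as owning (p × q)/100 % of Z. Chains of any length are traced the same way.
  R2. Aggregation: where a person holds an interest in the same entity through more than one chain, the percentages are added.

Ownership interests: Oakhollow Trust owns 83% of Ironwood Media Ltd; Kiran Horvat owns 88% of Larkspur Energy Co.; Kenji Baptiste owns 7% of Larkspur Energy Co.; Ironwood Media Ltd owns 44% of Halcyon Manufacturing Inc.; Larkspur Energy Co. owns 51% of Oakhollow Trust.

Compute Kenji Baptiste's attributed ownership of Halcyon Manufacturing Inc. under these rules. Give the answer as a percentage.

1.303764%

Chain via Larkspur Energy Co. → Oakhollow Trust → Ironwood Media Ltd (R1): 7% × 51% × 83% × 44% = 1.303764% of Halcyon Manufacturing Inc.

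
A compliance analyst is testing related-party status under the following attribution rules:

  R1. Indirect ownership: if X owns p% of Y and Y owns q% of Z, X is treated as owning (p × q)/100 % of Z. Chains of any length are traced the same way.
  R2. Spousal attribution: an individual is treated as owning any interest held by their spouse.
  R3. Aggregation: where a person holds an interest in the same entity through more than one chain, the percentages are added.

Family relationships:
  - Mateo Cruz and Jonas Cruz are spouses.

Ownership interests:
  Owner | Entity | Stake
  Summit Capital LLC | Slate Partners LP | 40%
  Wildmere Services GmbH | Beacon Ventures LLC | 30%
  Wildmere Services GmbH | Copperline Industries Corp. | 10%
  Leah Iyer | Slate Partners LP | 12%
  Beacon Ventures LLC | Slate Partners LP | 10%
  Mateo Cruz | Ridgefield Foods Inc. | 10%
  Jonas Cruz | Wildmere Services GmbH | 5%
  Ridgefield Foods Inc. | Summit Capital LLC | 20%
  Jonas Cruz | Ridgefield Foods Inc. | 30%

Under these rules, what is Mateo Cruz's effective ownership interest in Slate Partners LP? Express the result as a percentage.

3.35%

By spousal attribution (R2), Mateo Cruz is treated as also owning Jonas Cruz's interest in Ridgefield Foods Inc, giving 10% + 30% = 40%.
By spousal attribution (R2), Mateo Cruz is treated as owning Jonas Cruz's 5% interest in Wildmere Services GmbH.
Chain via Ridgefield Foods Inc. → Summit Capital LLC (R1): 40% × 20% × 40% = 3.2% of Slate Partners LP.
Chain via Wildmere Services GmbH → Beacon Ventures LLC (R1): 5% × 30% × 10% = 0.15% of Slate Partners LP.
Aggregating (R3): 3.2% + 0.15% = 3.35%.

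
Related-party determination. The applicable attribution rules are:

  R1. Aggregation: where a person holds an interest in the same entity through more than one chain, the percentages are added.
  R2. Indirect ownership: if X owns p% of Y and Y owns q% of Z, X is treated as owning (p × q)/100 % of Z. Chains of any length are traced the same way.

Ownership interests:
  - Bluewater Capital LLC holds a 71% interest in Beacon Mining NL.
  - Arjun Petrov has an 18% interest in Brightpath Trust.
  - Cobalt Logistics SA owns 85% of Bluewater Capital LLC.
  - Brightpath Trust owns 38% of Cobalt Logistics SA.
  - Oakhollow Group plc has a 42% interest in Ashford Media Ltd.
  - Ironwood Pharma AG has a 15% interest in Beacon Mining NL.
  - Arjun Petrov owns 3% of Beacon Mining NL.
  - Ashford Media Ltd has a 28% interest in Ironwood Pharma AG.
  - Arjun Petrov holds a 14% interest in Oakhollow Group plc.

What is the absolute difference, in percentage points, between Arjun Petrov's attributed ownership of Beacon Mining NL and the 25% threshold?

Chain via Brightpath Trust → Cobalt Logistics SA → Bluewater Capital LLC (R2): 18% × 38% × 85% × 71% = 4.12794% of Beacon Mining NL.
Chain via Oakhollow Group plc → Ashford Media Ltd → Ironwood Pharma AG (R2): 14% × 42% × 28% × 15% = 0.24696% of Beacon Mining NL.
Direct interest in Beacon Mining NL: 3%.
Aggregating (R1): 4.12794% + 0.24696% + 3% = 7.3749%.
7.3749% falls short of the 25% threshold by 17.6251 percentage points.

17.6251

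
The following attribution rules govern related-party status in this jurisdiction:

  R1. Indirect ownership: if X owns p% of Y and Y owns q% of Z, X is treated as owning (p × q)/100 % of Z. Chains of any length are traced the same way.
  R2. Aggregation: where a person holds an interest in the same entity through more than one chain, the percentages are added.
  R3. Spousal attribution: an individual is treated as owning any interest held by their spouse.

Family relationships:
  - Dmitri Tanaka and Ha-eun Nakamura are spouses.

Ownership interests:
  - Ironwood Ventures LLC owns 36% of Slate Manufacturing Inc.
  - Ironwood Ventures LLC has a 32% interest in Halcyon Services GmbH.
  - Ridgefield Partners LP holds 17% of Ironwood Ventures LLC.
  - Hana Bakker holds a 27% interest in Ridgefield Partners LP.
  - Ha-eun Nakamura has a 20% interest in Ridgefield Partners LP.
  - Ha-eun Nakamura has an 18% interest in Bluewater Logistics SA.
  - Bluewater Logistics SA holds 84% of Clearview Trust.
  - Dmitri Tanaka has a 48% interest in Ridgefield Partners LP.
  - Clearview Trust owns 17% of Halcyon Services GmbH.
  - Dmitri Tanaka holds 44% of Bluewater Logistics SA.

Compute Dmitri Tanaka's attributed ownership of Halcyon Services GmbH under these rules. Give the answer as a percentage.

By spousal attribution (R3), Dmitri Tanaka is treated as also owning Ha-eun Nakamura's interest in Ridgefield Partners LP, giving 48% + 20% = 68%.
By spousal attribution (R3), Dmitri Tanaka is treated as also owning Ha-eun Nakamura's interest in Bluewater Logistics SA, giving 44% + 18% = 62%.
Chain via Ridgefield Partners LP → Ironwood Ventures LLC (R1): 68% × 17% × 32% = 3.6992% of Halcyon Services GmbH.
Chain via Bluewater Logistics SA → Clearview Trust (R1): 62% × 84% × 17% = 8.8536% of Halcyon Services GmbH.
Aggregating (R2): 3.6992% + 8.8536% = 12.5528%.

12.5528%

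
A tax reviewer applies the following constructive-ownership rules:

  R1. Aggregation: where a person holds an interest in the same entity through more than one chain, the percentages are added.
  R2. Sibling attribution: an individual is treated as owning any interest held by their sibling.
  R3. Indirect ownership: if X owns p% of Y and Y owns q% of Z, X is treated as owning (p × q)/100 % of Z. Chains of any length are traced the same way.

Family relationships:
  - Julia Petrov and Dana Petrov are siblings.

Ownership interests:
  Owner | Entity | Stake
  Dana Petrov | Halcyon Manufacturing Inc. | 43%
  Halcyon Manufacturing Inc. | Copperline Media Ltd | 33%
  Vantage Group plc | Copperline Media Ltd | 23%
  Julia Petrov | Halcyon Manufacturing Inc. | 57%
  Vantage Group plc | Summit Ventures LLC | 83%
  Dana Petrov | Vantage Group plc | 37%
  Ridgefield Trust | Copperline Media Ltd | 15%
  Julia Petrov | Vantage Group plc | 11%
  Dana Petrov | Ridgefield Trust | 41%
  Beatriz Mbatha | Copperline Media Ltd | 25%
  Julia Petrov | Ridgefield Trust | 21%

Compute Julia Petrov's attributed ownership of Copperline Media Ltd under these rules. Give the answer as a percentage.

53.34%

By sibling attribution (R2), Julia Petrov is treated as also owning Dana Petrov's interest in Ridgefield Trust, giving 21% + 41% = 62%.
By sibling attribution (R2), Julia Petrov is treated as also owning Dana Petrov's interest in Halcyon Manufacturing Inc, giving 57% + 43% = 100%.
By sibling attribution (R2), Julia Petrov is treated as also owning Dana Petrov's interest in Vantage Group plc, giving 11% + 37% = 48%.
Chain via Ridgefield Trust (R3): 62% × 15% = 9.3% of Copperline Media Ltd.
Chain via Halcyon Manufacturing Inc. (R3): 100% × 33% = 33% of Copperline Media Ltd.
Chain via Vantage Group plc (R3): 48% × 23% = 11.04% of Copperline Media Ltd.
Aggregating (R1): 9.3% + 33% + 11.04% = 53.34%.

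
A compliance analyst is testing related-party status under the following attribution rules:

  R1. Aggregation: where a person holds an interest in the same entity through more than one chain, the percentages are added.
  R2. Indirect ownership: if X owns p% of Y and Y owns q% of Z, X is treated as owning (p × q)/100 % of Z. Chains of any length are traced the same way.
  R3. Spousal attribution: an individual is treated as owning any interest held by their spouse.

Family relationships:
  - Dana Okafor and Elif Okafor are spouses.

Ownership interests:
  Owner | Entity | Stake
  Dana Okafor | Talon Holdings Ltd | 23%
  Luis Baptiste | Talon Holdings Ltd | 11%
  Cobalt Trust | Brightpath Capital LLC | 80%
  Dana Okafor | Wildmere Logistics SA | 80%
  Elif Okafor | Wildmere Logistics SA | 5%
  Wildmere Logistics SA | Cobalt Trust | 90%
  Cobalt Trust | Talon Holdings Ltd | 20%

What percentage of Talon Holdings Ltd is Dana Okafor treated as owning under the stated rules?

By spousal attribution (R3), Dana Okafor is treated as also owning Elif Okafor's interest in Wildmere Logistics SA, giving 80% + 5% = 85%.
Chain via Wildmere Logistics SA → Cobalt Trust (R2): 85% × 90% × 20% = 15.3% of Talon Holdings Ltd.
Direct interest in Talon Holdings Ltd: 23%.
Aggregating (R1): 15.3% + 23% = 38.3%.

38.3%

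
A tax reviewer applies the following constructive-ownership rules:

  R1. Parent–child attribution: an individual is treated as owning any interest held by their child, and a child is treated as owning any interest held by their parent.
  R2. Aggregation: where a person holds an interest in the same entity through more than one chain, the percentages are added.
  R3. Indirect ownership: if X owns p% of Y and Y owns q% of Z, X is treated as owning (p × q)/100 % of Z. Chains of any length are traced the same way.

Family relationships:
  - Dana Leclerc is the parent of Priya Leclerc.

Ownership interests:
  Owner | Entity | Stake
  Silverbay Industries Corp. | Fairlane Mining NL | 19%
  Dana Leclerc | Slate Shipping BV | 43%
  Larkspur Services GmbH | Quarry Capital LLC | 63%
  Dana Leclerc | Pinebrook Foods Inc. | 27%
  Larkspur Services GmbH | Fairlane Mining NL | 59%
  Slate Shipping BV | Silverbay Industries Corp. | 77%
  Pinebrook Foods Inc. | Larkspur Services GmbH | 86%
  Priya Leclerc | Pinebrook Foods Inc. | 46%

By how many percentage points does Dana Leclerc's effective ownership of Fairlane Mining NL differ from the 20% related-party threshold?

By parent–child attribution (R1), Dana Leclerc is treated as also owning Priya Leclerc's interest in Pinebrook Foods Inc, giving 27% + 46% = 73%.
Chain via Pinebrook Foods Inc. → Larkspur Services GmbH (R3): 73% × 86% × 59% = 37.0402% of Fairlane Mining NL.
Chain via Slate Shipping BV → Silverbay Industries Corp. (R3): 43% × 77% × 19% = 6.2909% of Fairlane Mining NL.
Aggregating (R2): 37.0402% + 6.2909% = 43.3311%.
43.3311% exceeds the 20% threshold by 23.3311 percentage points.

23.3311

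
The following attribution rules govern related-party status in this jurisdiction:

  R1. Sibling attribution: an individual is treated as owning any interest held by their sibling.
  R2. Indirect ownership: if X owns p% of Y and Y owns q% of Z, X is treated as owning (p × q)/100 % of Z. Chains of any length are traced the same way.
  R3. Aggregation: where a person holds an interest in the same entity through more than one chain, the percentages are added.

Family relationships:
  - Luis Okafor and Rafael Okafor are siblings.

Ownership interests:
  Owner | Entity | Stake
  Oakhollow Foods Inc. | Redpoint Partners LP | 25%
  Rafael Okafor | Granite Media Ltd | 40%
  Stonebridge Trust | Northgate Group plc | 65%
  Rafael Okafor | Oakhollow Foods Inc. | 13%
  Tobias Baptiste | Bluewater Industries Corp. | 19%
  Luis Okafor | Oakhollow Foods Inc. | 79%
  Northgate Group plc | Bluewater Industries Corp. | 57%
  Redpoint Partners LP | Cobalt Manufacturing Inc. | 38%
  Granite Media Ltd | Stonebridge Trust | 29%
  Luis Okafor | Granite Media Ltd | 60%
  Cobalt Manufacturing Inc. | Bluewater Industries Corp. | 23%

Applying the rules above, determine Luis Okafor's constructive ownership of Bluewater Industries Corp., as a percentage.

By sibling attribution (R1), Luis Okafor is treated as also owning Rafael Okafor's interest in Granite Media Ltd, giving 60% + 40% = 100%.
By sibling attribution (R1), Luis Okafor is treated as also owning Rafael Okafor's interest in Oakhollow Foods Inc, giving 79% + 13% = 92%.
Chain via Granite Media Ltd → Stonebridge Trust → Northgate Group plc (R2): 100% × 29% × 65% × 57% = 10.7445% of Bluewater Industries Corp.
Chain via Oakhollow Foods Inc. → Redpoint Partners LP → Cobalt Manufacturing Inc. (R2): 92% × 25% × 38% × 23% = 2.0102% of Bluewater Industries Corp.
Aggregating (R3): 10.7445% + 2.0102% = 12.7547%.

12.7547%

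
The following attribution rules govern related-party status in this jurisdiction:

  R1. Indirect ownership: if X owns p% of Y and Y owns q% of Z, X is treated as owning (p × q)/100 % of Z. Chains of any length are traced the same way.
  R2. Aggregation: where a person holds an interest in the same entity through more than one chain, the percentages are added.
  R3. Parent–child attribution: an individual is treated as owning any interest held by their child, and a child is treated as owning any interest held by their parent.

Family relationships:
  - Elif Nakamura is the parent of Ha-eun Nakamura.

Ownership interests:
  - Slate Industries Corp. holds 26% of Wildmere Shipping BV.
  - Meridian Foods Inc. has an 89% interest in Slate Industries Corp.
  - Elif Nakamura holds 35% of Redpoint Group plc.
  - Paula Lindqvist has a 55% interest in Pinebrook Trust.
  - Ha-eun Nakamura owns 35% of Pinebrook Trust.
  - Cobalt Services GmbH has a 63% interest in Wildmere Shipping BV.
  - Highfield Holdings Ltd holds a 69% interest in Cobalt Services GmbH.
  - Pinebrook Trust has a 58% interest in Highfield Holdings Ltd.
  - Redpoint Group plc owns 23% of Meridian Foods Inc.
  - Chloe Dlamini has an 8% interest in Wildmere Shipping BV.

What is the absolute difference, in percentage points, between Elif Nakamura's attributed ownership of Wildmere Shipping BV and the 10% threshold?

By parent–child attribution (R3), Elif Nakamura is treated as owning Ha-eun Nakamura's 35% interest in Pinebrook Trust.
Chain via Redpoint Group plc → Meridian Foods Inc. → Slate Industries Corp. (R1): 35% × 23% × 89% × 26% = 1.86277% of Wildmere Shipping BV.
Chain via Pinebrook Trust → Highfield Holdings Ltd → Cobalt Services GmbH (R1): 35% × 58% × 69% × 63% = 8.82441% of Wildmere Shipping BV.
Aggregating (R2): 1.86277% + 8.82441% = 10.68718%.
10.68718% exceeds the 10% threshold by 0.68718 percentage points.

0.68718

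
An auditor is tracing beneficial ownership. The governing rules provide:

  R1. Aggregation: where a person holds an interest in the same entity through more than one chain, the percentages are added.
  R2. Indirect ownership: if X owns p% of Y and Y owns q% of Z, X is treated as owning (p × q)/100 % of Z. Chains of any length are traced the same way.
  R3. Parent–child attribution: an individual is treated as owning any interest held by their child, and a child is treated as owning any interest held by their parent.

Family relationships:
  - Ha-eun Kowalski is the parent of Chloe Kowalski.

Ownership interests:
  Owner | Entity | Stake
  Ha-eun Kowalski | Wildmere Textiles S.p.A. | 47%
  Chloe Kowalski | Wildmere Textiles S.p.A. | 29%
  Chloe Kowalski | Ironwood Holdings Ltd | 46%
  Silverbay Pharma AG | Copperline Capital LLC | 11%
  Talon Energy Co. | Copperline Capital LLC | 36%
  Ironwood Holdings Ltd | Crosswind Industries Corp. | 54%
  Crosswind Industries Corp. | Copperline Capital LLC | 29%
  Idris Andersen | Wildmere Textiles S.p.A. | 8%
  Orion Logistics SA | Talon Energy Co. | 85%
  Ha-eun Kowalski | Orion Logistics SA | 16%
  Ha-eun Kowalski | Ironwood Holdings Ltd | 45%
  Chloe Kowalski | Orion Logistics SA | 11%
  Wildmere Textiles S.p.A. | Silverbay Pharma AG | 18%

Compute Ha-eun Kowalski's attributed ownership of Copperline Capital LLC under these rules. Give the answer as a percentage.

24.0174%

By parent–child attribution (R3), Ha-eun Kowalski is treated as also owning Chloe Kowalski's interest in Ironwood Holdings Ltd, giving 45% + 46% = 91%.
By parent–child attribution (R3), Ha-eun Kowalski is treated as also owning Chloe Kowalski's interest in Orion Logistics SA, giving 16% + 11% = 27%.
By parent–child attribution (R3), Ha-eun Kowalski is treated as also owning Chloe Kowalski's interest in Wildmere Textiles S.p.A, giving 47% + 29% = 76%.
Chain via Ironwood Holdings Ltd → Crosswind Industries Corp. (R2): 91% × 54% × 29% = 14.2506% of Copperline Capital LLC.
Chain via Orion Logistics SA → Talon Energy Co. (R2): 27% × 85% × 36% = 8.262% of Copperline Capital LLC.
Chain via Wildmere Textiles S.p.A. → Silverbay Pharma AG (R2): 76% × 18% × 11% = 1.5048% of Copperline Capital LLC.
Aggregating (R1): 14.2506% + 8.262% + 1.5048% = 24.0174%.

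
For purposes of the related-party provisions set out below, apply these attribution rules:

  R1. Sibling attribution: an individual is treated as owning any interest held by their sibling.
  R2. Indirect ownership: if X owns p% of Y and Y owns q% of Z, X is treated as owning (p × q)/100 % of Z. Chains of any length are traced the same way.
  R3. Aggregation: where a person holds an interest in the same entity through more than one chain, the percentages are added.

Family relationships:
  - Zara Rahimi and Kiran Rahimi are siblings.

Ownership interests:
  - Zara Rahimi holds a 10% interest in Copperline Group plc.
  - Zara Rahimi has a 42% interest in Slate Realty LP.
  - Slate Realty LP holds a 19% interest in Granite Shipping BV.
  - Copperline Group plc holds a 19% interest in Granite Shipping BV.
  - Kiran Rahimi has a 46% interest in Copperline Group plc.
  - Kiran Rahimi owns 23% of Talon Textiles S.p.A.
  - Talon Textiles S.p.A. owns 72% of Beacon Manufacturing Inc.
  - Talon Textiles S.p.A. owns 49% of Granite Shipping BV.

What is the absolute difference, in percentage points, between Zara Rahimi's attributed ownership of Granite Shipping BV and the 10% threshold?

By sibling attribution (R1), Zara Rahimi is treated as also owning Kiran Rahimi's interest in Copperline Group plc, giving 10% + 46% = 56%.
By sibling attribution (R1), Zara Rahimi is treated as owning Kiran Rahimi's 23% interest in Talon Textiles S.p.A.
Chain via Copperline Group plc (R2): 56% × 19% = 10.64% of Granite Shipping BV.
Chain via Slate Realty LP (R2): 42% × 19% = 7.98% of Granite Shipping BV.
Chain via Talon Textiles S.p.A. (R2): 23% × 49% = 11.27% of Granite Shipping BV.
Aggregating (R3): 10.64% + 7.98% + 11.27% = 29.89%.
29.89% exceeds the 10% threshold by 19.89 percentage points.

19.89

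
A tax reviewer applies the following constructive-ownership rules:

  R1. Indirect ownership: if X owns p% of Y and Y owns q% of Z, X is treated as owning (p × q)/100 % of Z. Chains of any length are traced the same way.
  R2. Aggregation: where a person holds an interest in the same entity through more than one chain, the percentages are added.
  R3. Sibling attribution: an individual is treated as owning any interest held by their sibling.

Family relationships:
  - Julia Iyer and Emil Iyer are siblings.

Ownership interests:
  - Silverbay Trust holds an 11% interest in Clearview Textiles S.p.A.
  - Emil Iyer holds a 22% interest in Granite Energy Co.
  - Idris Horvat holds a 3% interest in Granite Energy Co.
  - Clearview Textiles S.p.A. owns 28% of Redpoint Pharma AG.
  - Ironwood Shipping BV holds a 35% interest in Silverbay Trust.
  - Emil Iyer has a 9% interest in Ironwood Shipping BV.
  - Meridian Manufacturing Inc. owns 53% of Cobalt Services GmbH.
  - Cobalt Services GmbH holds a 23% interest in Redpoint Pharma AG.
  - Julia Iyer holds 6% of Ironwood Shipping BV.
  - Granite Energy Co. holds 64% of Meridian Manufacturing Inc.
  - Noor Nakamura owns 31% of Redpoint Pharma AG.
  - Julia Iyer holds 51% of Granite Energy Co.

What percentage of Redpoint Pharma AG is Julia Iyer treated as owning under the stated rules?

By sibling attribution (R3), Julia Iyer is treated as also owning Emil Iyer's interest in Granite Energy Co, giving 51% + 22% = 73%.
By sibling attribution (R3), Julia Iyer is treated as also owning Emil Iyer's interest in Ironwood Shipping BV, giving 6% + 9% = 15%.
Chain via Granite Energy Co. → Meridian Manufacturing Inc. → Cobalt Services GmbH (R1): 73% × 64% × 53% × 23% = 5.695168% of Redpoint Pharma AG.
Chain via Ironwood Shipping BV → Silverbay Trust → Clearview Textiles S.p.A. (R1): 15% × 35% × 11% × 28% = 0.1617% of Redpoint Pharma AG.
Aggregating (R2): 5.695168% + 0.1617% = 5.856868%.

5.856868%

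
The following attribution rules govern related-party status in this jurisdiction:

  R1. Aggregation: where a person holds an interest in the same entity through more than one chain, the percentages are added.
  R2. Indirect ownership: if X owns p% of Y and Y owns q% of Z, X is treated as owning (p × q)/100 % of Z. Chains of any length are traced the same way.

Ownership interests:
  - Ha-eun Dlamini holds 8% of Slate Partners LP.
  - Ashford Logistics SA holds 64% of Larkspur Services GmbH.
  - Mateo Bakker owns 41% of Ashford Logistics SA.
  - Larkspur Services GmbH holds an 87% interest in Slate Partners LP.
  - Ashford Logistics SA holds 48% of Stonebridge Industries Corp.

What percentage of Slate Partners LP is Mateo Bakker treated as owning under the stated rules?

Chain via Ashford Logistics SA → Larkspur Services GmbH (R2): 41% × 64% × 87% = 22.8288% of Slate Partners LP.

22.8288%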